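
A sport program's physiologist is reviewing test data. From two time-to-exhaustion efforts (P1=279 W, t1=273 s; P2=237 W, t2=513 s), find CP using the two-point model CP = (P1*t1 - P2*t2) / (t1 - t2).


Work in trial 1 = 76167 J
Work in trial 2 = 121581 J
Delta work = -45414 J
Delta time = -240 s
CP = -45414 / -240 = 189.23 W

189.23 W


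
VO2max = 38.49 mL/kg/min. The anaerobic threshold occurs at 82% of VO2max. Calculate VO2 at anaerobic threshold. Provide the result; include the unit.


AT fraction = 82 / 100 = 0.82
AT VO2 = 38.49 * 0.82
= 31.56 mL/kg/min

31.56 mL/kg/min


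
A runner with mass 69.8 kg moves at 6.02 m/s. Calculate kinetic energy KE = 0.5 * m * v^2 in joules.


v^2 = 6.02^2 = 36.2404
KE = 0.5 * 69.8 * 36.2404
= 1264.79 J

1264.79 J


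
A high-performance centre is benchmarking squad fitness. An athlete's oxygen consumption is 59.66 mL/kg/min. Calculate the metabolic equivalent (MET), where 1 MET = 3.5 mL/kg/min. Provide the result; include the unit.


MET = VO2 / 3.5
= 59.66 / 3.5
= 17.05 METs

17.05 METs


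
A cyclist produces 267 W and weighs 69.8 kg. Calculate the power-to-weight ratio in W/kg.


P/W = power / mass
= 267 / 69.8
= 3.825 W/kg

3.825 W/kg


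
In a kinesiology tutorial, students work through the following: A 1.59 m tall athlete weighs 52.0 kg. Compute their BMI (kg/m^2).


height^2 = 2.5281 m^2
BMI = 52.0 / 2.5281 = 20.57 kg/m^2

20.57 kg/m^2


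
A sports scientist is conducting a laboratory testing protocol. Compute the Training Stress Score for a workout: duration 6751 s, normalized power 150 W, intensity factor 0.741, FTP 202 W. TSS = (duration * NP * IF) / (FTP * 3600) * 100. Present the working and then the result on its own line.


Product = 6751 * 150 * 0.741 = 750373.65
Base = 202 * 3600 = 727200
TSS = 750373.65 / 727200 * 100 = 103.19

103.19 TSS


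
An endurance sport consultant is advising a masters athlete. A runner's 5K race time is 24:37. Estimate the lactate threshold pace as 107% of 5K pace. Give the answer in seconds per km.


Total race time = 24*60 + 37 = 1477 seconds
5K pace = 1477 / 5 = 295.4 sec/km
LT pace = 295.4 * 1.07 = 316.08 sec/km

316.08 s/km


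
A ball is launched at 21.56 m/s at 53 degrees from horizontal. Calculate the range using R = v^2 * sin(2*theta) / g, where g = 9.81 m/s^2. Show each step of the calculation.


sin(2 * 53) = sin(106) = 0.961262
v^2 = 21.56^2 = 464.8336
R = 464.8336 * 0.961262 / 9.81
= 45.548 m

45.548 m


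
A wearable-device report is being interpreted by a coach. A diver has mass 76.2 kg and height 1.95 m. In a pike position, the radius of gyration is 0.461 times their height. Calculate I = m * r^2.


r = 0.461 * 1.95 = 0.89895 m
I = m * r^2 = 76.2 * 0.808111 = 61.578 kg*m^2

61.578 kg*m^2


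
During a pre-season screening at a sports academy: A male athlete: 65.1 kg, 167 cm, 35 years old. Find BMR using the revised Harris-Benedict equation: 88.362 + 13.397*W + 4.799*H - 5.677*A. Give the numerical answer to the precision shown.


Intercept = 88.362
Weight contribution = 13.397 * 65.1 = 872.1447
Height contribution = 4.799 * 167 = 801.433
Age contribution = 5.677 * 35 = 198.695
BMR = 88.362 + 872.1447 + 801.433 - 198.695
= 1563.24 kcal/day

1563.24 kcal/day


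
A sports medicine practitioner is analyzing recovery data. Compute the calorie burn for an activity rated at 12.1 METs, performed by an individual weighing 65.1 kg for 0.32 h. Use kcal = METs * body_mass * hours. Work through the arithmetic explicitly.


Product of METs and mass = 12.1 * 65.1 = 787.71
Total kcal = 787.71 * 0.32 = 252.07 kcal

252.07 kcal


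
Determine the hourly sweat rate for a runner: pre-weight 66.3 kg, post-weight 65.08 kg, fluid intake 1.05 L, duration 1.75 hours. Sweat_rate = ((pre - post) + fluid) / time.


Mass lost = 66.3 - 65.08 = 1.22 kg
Add fluid consumed: 1.22 + 1.05 = 2.27 L total sweat
Sweat rate = 2.27 / 1.75 = 1.297 L/h

1.297 L/h


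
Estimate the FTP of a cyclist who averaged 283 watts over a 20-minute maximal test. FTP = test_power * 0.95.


FTP = 283 * 0.95 = 268.85 W

268.85 W


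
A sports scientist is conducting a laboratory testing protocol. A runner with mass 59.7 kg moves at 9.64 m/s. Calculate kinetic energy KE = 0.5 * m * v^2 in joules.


v^2 = 9.64^2 = 92.9296
KE = 0.5 * 59.7 * 92.9296
= 2773.95 J

2773.95 J


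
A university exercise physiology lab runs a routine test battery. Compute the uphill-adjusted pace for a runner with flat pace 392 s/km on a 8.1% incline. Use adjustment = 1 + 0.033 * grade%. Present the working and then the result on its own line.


Adjustment factor = 1 + 0.033 * 8.1 = 1.2673
Grade-adjusted pace = 392 * 1.2673 = 496.78 s/km

496.78 s/km


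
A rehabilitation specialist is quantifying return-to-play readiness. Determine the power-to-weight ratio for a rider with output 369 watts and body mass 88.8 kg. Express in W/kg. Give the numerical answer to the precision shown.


P/W = 369 / 88.8 = 4.155 W/kg

4.155 W/kg


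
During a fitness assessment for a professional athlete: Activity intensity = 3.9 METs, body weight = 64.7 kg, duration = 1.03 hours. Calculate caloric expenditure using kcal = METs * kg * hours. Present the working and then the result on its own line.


kcal = 3.9 * 64.7 * 1.03
= 252.33 * 1.03
= 259.9 kcal

259.9 kcal


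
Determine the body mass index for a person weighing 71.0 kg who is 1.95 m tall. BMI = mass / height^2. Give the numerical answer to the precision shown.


BMI = mass / height^2
= 71.0 / 1.95^2
= 71.0 / 3.8025
= 18.67 kg/m^2

18.67 kg/m^2


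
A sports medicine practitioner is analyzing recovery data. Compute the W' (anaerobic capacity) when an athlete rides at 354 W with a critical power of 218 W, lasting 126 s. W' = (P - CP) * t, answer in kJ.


Above-CP power = 136 W
Duration = 126 s
W' = 136 * 126 = 17136 J
Convert: 17136 / 1000 = 17.136 kJ

17.136 kJ


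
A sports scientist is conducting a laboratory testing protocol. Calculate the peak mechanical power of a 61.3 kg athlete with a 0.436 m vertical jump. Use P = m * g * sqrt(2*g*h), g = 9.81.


First, sqrt(2gh) = sqrt(2 * 9.81 * 0.436)
= sqrt(8.55432) = 2.924777 m/s
Power = 61.3 * 9.81 * 2.924777 = 1758.82 W

1758.82 W


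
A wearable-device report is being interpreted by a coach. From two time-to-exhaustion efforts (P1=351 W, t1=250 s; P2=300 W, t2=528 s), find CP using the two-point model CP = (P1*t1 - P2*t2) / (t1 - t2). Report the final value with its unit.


Work in trial 1 = 87750 J
Work in trial 2 = 158400 J
Delta work = -70650 J
Delta time = -278 s
CP = -70650 / -278 = 254.14 W

254.14 W


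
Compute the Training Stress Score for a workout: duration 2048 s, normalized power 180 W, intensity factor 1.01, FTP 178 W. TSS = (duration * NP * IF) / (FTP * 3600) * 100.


Product = 2048 * 180 * 1.01 = 372326.4
Base = 178 * 3600 = 640800
TSS = 372326.4 / 640800 * 100 = 58.1

58.1 TSS


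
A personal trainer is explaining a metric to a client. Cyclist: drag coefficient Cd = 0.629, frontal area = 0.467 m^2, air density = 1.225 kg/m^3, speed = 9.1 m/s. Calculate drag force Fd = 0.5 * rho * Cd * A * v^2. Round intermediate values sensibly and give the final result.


v^2 = 9.1^2 = 82.81
Fd = 0.5 * 1.225 * 0.629 * 0.467 * 82.81
= 14.899 N

14.899 N


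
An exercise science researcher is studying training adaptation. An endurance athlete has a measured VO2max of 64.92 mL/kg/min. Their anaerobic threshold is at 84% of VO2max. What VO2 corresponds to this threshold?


Anaerobic threshold VO2 = VO2max * 84%
= 64.92 * 0.84
= 54.53 mL/kg/min

54.53 mL/kg/min


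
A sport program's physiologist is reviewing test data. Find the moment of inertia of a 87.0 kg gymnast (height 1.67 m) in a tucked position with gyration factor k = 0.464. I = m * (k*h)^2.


Radius of gyration = 0.464 * 1.67 = 0.77488 m
I = 87.0 * 0.77488^2
= 87.0 * 0.600439
= 52.238 kg*m^2

52.238 kg*m^2


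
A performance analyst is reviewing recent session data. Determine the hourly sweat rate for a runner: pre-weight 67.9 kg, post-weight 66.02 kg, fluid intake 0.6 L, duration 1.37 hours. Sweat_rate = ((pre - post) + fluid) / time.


Mass lost = 67.9 - 66.02 = 1.88 kg
Add fluid consumed: 1.88 + 0.6 = 2.48 L total sweat
Sweat rate = 2.48 / 1.37 = 1.81 L/h

1.81 L/h


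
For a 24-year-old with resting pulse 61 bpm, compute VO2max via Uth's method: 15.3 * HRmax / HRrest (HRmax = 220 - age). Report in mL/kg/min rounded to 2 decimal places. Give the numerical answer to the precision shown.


Step 1: HRmax = 220 - 24 = 196 bpm
Step 2: Ratio = 196 / 61 = 3.2131
Step 3: VO2max = 15.3 * 3.2131 = 49.16 mL/kg/min

49.16 mL/kg/min


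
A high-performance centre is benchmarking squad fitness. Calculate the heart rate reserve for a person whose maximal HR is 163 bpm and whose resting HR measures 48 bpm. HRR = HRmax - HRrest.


HRmax = 163 bpm
HRrest = 48 bpm
HRR = 163 - 48 = 115 bpm

115 bpm


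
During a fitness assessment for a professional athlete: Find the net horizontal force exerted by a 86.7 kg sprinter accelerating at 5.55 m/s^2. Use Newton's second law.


Newton's second law: F = m * a
F = 86.7 * 5.55 = 481.19 N

481.19 N


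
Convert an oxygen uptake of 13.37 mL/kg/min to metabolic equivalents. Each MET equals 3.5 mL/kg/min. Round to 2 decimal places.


One MET = 3.5 mL/kg/min
Number of METs = 13.37 / 3.5
= 3.82 METs

3.82 METs


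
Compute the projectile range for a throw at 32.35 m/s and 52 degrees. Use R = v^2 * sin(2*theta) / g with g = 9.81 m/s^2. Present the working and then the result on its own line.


Two times the angle = 104 degrees
sin(104) = 0.970296
R = 1046.5225 * 0.970296 / 9.81 = 103.51 m

103.51 m


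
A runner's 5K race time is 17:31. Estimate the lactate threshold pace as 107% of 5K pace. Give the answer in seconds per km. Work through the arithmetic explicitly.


Total race time = 17*60 + 31 = 1051 seconds
5K pace = 1051 / 5 = 210.2 sec/km
LT pace = 210.2 * 1.07 = 224.91 sec/km

224.91 s/km


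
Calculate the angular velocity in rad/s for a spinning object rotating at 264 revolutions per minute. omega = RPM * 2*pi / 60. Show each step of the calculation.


omega = RPM * 2*pi / 60
= 264 * 6.28318531 / 60
= 27.646 rad/s

27.646 rad/s


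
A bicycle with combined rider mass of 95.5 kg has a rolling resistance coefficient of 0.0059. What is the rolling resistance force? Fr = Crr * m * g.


Fr = 0.0059 * 95.5 * 9.81
= 0.56345 * 9.81
= 5.527 N

5.527 N


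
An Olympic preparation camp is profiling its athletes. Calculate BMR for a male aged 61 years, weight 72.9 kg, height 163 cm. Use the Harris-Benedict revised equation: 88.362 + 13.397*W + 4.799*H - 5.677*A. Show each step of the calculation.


Substituting values:
W term = 13.397 * 72.9 = 976.6413
H term = 4.799 * 163 = 782.237
A term = 5.677 * 61 = 346.297
BMR = 1500.94 kcal/day

1500.94 kcal/day


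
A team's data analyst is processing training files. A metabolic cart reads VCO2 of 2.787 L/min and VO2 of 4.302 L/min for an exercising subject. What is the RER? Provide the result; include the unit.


RER = VCO2 / VO2 = 2.787 / 4.302 = 0.6478

0.6478


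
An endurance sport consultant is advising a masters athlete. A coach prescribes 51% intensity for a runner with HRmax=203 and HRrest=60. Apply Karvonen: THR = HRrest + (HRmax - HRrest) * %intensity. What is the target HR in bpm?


Heart rate reserve = 203 - 60 = 143
Intensity fraction = 51 / 100 = 0.51
THR = 60 + 143 * 0.51 = 132.93 bpm

132.93 bpm


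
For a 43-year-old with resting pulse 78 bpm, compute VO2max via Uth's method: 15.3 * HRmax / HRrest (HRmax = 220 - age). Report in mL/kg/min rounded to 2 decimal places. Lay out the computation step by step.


Step 1: HRmax = 220 - 43 = 177 bpm
Step 2: Ratio = 177 / 78 = 2.2692
Step 3: VO2max = 15.3 * 2.2692 = 34.72 mL/kg/min

34.72 mL/kg/min


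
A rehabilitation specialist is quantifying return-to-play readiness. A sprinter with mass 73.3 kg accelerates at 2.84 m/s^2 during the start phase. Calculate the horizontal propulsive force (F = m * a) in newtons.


F = m * a
= 73.3 * 2.84
= 208.17 N

208.17 N


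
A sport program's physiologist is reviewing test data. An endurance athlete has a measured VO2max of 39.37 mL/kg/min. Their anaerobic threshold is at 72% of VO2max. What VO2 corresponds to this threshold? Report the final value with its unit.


Anaerobic threshold VO2 = VO2max * 72%
= 39.37 * 0.72
= 28.35 mL/kg/min

28.35 mL/kg/min


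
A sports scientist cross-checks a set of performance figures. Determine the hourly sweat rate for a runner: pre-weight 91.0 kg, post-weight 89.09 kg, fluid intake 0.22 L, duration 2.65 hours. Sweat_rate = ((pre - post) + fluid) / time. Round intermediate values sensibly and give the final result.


Mass lost = 91.0 - 89.09 = 1.91 kg
Add fluid consumed: 1.91 + 0.22 = 2.13 L total sweat
Sweat rate = 2.13 / 2.65 = 0.804 L/h

0.804 L/h


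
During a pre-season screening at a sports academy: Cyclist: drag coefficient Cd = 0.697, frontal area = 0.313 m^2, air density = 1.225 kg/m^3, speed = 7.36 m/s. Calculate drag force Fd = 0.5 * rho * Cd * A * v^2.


v^2 = 7.36^2 = 54.1696
Fd = 0.5 * 1.225 * 0.697 * 0.313 * 54.1696
= 7.238 N

7.238 N


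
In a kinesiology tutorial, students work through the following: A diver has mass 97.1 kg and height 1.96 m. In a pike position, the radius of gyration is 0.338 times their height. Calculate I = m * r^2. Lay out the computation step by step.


r = 0.338 * 1.96 = 0.66248 m
I = m * r^2 = 97.1 * 0.43888 = 42.615 kg*m^2

42.615 kg*m^2


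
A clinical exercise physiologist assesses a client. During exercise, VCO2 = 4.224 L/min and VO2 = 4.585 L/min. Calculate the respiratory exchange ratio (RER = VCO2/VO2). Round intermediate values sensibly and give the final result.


RER = VCO2 / VO2
= 4.224 / 4.585
= 0.9213

0.9213


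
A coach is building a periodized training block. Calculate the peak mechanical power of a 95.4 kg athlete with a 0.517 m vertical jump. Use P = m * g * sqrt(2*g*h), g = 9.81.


First, sqrt(2gh) = sqrt(2 * 9.81 * 0.517)
= sqrt(10.14354) = 3.184892 m/s
Power = 95.4 * 9.81 * 3.184892 = 2980.66 W

2980.66 W


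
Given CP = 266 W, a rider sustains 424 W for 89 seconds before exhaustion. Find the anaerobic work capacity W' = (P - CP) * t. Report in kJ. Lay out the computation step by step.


Excess power = 424 - 266 = 158 W
Work above CP = 158 * 89 = 14062 J
W' = 14.062 kJ

14.062 kJ


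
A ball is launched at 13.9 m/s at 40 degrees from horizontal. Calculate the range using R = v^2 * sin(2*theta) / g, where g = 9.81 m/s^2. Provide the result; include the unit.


sin(2 * 40) = sin(80) = 0.984808
v^2 = 13.9^2 = 193.21
R = 193.21 * 0.984808 / 9.81
= 19.396 m

19.396 m


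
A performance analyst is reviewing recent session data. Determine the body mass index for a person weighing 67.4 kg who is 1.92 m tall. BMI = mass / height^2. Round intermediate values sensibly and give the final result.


BMI = mass / height^2
= 67.4 / 1.92^2
= 67.4 / 3.6864
= 18.28 kg/m^2

18.28 kg/m^2


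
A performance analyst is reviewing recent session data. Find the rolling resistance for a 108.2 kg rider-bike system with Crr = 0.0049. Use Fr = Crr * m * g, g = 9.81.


m * g = 108.2 * 9.81 = 1061.442 N
Fr = 0.0049 * 1061.442 = 5.201 N

5.201 N


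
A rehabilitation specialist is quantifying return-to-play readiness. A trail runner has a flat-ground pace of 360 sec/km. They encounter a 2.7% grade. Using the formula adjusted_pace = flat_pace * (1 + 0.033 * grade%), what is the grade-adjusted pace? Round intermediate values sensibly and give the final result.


Grade factor = 1 + 0.033 * 2.7 = 1.0891
Adjusted = 360 * 1.0891 = 392.08 sec/km

392.08 s/km


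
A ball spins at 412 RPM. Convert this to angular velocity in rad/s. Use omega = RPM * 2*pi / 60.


omega = 412 * 2 * pi / 60
= 412 * 6.28318531 / 60
= 2588.672 / 60
= 43.145 rad/s

43.145 rad/s


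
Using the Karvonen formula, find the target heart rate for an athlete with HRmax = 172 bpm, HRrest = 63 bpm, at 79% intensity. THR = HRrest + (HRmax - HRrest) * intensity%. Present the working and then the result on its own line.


HRR = 172 - 63 = 109
THR = 63 + 109 * 0.79
= 63 + 86.11
= 149.11 bpm

149.11 bpm


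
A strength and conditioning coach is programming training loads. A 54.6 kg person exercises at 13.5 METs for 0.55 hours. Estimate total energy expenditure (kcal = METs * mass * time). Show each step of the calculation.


Energy = METs * mass(kg) * time(h)
= 13.5 * 54.6 * 0.55
= 405.41 kcal

405.41 kcal


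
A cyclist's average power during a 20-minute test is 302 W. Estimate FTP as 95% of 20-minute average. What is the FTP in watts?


FTP = 20-min power * 0.95
= 302 * 0.95
= 286.9 W

286.9 W


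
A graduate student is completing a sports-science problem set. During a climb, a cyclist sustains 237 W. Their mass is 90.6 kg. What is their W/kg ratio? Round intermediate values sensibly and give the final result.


Power-to-weight = 237 W / 90.6 kg
= 2.616 W/kg

2.616 W/kg


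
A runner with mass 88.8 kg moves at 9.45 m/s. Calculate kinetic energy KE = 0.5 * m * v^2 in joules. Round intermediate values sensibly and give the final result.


v^2 = 9.45^2 = 89.3025
KE = 0.5 * 88.8 * 89.3025
= 3965.03 J

3965.03 J


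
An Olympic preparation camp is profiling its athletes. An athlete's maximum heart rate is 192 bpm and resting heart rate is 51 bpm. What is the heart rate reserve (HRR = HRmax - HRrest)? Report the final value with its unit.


HRR = HRmax - HRrest
= 192 - 51
= 141 bpm

141 bpm


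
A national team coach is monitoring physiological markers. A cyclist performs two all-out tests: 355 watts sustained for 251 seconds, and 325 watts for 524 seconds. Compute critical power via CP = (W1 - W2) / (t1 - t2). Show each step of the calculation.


W1 = P1 * t1 = 355 * 251 = 89105 J
W2 = P2 * t2 = 325 * 524 = 170300 J
CP = (89105 - 170300) / (251 - 524)
= 297.42 W

297.42 W


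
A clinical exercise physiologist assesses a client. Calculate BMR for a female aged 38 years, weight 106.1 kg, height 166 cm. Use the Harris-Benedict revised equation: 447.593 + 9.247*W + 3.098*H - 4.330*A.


Substituting values:
W term = 9.247 * 106.1 = 981.1067
H term = 3.098 * 166 = 514.268
A term = 4.330 * 38 = 164.54
BMR = 1778.43 kcal/day

1778.43 kcal/day


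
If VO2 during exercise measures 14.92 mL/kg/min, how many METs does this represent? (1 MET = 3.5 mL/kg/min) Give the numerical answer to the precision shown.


METs = VO2 / 3.5 = 14.92 / 3.5 = 4.26

4.26 METs


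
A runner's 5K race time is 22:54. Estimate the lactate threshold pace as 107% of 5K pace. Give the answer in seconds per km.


Total race time = 22*60 + 54 = 1374 seconds
5K pace = 1374 / 5 = 274.8 sec/km
LT pace = 274.8 * 1.07 = 294.04 sec/km

294.04 s/km


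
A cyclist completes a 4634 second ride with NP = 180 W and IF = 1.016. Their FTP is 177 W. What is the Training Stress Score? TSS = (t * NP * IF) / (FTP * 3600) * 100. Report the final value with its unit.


t * NP * IF = 4634 * 180 * 1.016 = 847465.92
FTP * 3600 = 637200
TSS = (847465.92 / 637200) * 100 = 133.0

133.0 TSS


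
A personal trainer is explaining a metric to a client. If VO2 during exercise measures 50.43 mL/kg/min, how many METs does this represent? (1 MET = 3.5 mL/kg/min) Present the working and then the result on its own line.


METs = VO2 / 3.5 = 50.43 / 3.5 = 14.41

14.41 METs


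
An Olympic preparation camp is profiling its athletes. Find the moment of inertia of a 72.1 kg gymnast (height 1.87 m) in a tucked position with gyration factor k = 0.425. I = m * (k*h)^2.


Radius of gyration = 0.425 * 1.87 = 0.79475 m
I = 72.1 * 0.79475^2
= 72.1 * 0.631628
= 45.54 kg*m^2

45.54 kg*m^2


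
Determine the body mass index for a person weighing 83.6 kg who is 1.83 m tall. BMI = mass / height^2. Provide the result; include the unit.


BMI = mass / height^2
= 83.6 / 1.83^2
= 83.6 / 3.3489
= 24.96 kg/m^2

24.96 kg/m^2


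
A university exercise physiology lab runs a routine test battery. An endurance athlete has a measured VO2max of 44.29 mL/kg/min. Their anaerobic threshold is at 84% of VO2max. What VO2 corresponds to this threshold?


Anaerobic threshold VO2 = VO2max * 84%
= 44.29 * 0.84
= 37.2 mL/kg/min

37.2 mL/kg/min


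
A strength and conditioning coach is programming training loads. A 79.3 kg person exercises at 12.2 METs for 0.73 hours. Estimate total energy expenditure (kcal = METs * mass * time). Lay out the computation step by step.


Energy = METs * mass(kg) * time(h)
= 12.2 * 79.3 * 0.73
= 706.25 kcal

706.25 kcal


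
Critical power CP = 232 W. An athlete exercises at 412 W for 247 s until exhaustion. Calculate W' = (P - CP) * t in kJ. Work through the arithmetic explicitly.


P - CP = 412 - 232 = 180 W
W' = 180 * 247 = 44460 J
= 44460 / 1000 = 44.46 kJ

44.46 kJ


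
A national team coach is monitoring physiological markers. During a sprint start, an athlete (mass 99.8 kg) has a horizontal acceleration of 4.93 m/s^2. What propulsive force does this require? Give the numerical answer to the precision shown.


Propulsive force = mass * acceleration
= 99.8 kg * 4.93 m/s^2
= 492.01 N

492.01 N


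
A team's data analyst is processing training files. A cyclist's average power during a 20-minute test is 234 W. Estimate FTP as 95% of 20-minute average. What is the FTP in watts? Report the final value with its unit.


FTP = 20-min power * 0.95
= 234 * 0.95
= 222.3 W

222.3 W


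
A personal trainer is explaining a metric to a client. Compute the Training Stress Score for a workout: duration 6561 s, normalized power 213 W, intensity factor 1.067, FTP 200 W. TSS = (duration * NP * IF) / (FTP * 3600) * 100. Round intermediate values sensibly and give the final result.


Product = 6561 * 213 * 1.067 = 1491125.031
Base = 200 * 3600 = 720000
TSS = 1491125.031 / 720000 * 100 = 207.1

207.1 TSS


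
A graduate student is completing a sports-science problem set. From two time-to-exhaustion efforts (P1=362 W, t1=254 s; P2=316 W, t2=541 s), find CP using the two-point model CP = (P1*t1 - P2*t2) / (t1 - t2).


Work in trial 1 = 91948 J
Work in trial 2 = 170956 J
Delta work = -79008 J
Delta time = -287 s
CP = -79008 / -287 = 275.29 W

275.29 W


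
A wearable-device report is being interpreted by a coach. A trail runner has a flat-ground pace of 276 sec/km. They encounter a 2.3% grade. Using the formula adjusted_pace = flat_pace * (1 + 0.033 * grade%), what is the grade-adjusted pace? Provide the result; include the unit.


Grade factor = 1 + 0.033 * 2.3 = 1.0759
Adjusted = 276 * 1.0759 = 296.95 sec/km

296.95 s/km


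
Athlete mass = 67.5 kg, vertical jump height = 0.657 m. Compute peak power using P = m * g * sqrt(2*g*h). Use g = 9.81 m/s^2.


sqrt(2 * 9.81 * 0.657) = sqrt(12.89034) = 3.590312 m/s
P = 67.5 * 9.81 * 3.590312
= 2377.41 W

2377.41 W


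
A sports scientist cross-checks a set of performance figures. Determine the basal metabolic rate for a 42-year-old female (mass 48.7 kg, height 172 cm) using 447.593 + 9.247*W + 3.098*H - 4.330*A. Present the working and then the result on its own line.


BMR = 447.593 + 9.247*48.7 + 3.098*172 - 4.330*42
= 1248.92 kcal/day

1248.92 kcal/day


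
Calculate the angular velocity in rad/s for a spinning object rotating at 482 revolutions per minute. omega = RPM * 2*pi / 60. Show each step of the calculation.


omega = RPM * 2*pi / 60
= 482 * 6.28318531 / 60
= 50.475 rad/s

50.475 rad/s


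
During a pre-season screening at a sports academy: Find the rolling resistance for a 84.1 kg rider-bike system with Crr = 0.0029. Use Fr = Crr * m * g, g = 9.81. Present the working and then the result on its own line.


m * g = 84.1 * 9.81 = 825.021 N
Fr = 0.0029 * 825.021 = 2.393 N

2.393 N


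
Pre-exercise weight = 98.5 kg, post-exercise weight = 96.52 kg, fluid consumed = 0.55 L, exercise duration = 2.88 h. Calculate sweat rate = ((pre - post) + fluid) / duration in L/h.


Weight loss = 98.5 - 96.52 = 1.98 kg (approx L)
Total sweat = 1.98 + 0.55 = 2.53 L
Sweat rate = 2.53 / 2.88 = 0.878 L/h

0.878 L/h


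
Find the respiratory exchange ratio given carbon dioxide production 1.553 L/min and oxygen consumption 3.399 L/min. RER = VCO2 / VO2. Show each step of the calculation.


VCO2 = 1.553 L/min
VO2 = 3.399 L/min
RER = 1.553 / 3.399 = 0.4569

0.4569


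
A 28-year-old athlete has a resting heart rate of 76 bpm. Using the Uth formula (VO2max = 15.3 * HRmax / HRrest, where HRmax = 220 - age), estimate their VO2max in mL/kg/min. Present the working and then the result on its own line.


HRmax = 220 - 28 = 192 bpm
Ratio = HRmax / HRrest = 192 / 76 = 2.5263
VO2max = 15.3 * 2.5263 = 38.65 mL/kg/min

38.65 mL/kg/min


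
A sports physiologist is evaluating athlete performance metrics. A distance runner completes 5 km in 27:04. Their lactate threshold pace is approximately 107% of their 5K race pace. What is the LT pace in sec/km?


Convert to seconds: 27 min 4 s = 1624 s
Pace per km = 1624 / 5 = 324.8 s/km
LT pace = 324.8 * 1.07 = 347.54 s/km

347.54 s/km


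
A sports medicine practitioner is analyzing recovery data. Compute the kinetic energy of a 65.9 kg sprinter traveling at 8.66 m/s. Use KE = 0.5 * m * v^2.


Velocity squared = 74.9956
KE = 0.5 * 65.9 * 74.9956 = 2471.11 J

2471.11 J


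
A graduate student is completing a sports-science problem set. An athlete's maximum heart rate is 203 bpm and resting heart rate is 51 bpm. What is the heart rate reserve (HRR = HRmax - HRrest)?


HRR = HRmax - HRrest
= 203 - 51
= 152 bpm

152 bpm


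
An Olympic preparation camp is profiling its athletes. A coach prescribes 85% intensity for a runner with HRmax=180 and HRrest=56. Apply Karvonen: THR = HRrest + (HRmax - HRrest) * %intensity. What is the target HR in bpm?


Heart rate reserve = 180 - 56 = 124
Intensity fraction = 85 / 100 = 0.85
THR = 56 + 124 * 0.85 = 161.4 bpm

161.4 bpm


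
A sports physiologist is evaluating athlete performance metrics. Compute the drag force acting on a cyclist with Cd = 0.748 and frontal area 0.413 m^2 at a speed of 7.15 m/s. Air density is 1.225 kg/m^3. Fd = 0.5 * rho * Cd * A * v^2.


Step 1: v^2 = 51.1225
Step 2: Fd = 0.5 * 1.225 * 0.748 * 0.413 * 51.1225
= 9.673 N

9.673 N


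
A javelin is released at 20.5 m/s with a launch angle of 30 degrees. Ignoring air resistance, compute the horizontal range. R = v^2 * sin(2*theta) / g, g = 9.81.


Launch speed squared = 420.25
sin(2 * 30 deg) = 0.866025
Range = 420.25 * 0.866025 / 9.81
= 37.1 m

37.1 m


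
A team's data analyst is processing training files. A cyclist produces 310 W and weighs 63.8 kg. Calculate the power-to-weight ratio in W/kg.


P/W = power / mass
= 310 / 63.8
= 4.859 W/kg

4.859 W/kg


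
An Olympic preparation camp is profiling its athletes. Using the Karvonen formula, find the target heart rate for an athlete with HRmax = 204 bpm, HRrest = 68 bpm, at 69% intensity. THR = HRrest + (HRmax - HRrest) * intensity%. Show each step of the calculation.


HRR = 204 - 68 = 136
THR = 68 + 136 * 0.69
= 68 + 93.84
= 161.84 bpm

161.84 bpm


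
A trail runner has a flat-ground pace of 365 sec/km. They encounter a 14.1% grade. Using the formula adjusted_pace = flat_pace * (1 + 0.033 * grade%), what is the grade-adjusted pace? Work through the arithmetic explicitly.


Grade factor = 1 + 0.033 * 14.1 = 1.4653
Adjusted = 365 * 1.4653 = 534.83 sec/km

534.83 s/km


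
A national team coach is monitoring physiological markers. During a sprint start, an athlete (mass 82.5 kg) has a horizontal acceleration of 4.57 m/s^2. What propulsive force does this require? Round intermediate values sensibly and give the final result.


Propulsive force = mass * acceleration
= 82.5 kg * 4.57 m/s^2
= 377.03 N

377.03 N


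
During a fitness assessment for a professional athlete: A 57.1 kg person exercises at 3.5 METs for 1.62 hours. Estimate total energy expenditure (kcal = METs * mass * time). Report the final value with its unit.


Energy = METs * mass(kg) * time(h)
= 3.5 * 57.1 * 1.62
= 323.76 kcal

323.76 kcal


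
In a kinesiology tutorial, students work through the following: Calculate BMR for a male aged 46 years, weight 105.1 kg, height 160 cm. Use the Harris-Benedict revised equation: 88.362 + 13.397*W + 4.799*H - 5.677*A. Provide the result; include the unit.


Substituting values:
W term = 13.397 * 105.1 = 1408.0247
H term = 4.799 * 160 = 767.84
A term = 5.677 * 46 = 261.142
BMR = 2003.08 kcal/day

2003.08 kcal/day


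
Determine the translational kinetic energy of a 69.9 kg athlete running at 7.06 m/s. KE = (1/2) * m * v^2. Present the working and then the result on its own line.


KE = 0.5 * m * v^2
= 0.5 * 69.9 * 7.06^2
= 0.5 * 69.9 * 49.8436
= 1742.03 J

1742.03 J


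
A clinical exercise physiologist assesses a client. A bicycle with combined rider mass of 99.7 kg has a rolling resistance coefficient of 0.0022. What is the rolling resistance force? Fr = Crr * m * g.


Fr = 0.0022 * 99.7 * 9.81
= 0.21934 * 9.81
= 2.152 N

2.152 N


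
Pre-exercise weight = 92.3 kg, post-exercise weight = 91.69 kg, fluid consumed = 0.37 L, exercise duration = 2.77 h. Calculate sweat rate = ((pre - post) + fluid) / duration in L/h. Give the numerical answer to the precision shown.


Weight loss = 92.3 - 91.69 = 0.61 kg (approx L)
Total sweat = 0.61 + 0.37 = 0.98 L
Sweat rate = 0.98 / 2.77 = 0.354 L/h

0.354 L/h


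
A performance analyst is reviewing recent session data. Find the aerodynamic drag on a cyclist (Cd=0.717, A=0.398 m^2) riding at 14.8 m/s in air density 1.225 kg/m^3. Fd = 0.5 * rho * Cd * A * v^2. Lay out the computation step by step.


Fd = 0.5 * 1.225 * 0.717 * 0.398 * 14.8^2
= 0.5 * 1.225 * 0.717 * 0.398 * 219.04
= 38.285 N

38.285 N


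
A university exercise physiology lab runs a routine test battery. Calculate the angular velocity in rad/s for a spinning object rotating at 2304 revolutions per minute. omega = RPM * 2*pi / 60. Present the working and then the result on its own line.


omega = RPM * 2*pi / 60
= 2304 * 6.28318531 / 60
= 241.274 rad/s

241.274 rad/s


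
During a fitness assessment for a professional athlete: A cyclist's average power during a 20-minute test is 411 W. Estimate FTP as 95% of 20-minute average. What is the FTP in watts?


FTP = 20-min power * 0.95
= 411 * 0.95
= 390.45 W

390.45 W


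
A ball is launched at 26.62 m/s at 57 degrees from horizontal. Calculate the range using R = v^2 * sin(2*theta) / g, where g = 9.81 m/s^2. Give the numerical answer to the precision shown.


sin(2 * 57) = sin(114) = 0.913545
v^2 = 26.62^2 = 708.6244
R = 708.6244 * 0.913545 / 9.81
= 65.99 m

65.99 m


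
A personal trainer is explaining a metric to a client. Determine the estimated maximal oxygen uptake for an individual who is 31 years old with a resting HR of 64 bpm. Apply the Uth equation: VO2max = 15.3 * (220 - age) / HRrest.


HRmax = 220 - 31 = 189
VO2max = 15.3 * (189 / 64)
= 15.3 * 2.9531
= 45.18 mL/kg/min

45.18 mL/kg/min


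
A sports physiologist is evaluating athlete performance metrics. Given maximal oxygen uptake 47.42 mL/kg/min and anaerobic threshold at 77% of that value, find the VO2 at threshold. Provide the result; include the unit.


Percentage as decimal = 0.77
VO2 at AT = 47.42 * 0.77 = 36.51 mL/kg/min

36.51 mL/kg/min


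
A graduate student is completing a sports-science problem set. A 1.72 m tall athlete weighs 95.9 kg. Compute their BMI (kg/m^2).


height^2 = 2.9584 m^2
BMI = 95.9 / 2.9584 = 32.42 kg/m^2

32.42 kg/m^2


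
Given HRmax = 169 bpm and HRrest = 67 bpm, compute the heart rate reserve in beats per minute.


Heart rate reserve = maximum HR minus resting HR
HRR = 169 - 67 = 102 bpm

102 bpm


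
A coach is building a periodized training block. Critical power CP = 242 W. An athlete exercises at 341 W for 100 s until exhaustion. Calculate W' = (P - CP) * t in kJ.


P - CP = 341 - 242 = 99 W
W' = 99 * 100 = 9900 J
= 9900 / 1000 = 9.9 kJ

9.9 kJ


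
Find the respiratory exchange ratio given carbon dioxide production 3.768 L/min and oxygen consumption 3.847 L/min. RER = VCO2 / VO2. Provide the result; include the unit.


VCO2 = 3.768 L/min
VO2 = 3.847 L/min
RER = 3.768 / 3.847 = 0.9795

0.9795


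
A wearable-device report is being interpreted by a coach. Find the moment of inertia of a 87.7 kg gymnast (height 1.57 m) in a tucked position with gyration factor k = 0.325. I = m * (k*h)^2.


Radius of gyration = 0.325 * 1.57 = 0.51025 m
I = 87.7 * 0.51025^2
= 87.7 * 0.260355
= 22.833 kg*m^2

22.833 kg*m^2


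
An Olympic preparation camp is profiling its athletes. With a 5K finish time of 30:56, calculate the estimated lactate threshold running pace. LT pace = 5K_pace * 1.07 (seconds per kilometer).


Race duration = 1856 s for 5 km
Average pace = 1856 / 5 = 371.2 s/km
LT pace = 371.2 * 1.07
= 397.18 s/km

397.18 s/km


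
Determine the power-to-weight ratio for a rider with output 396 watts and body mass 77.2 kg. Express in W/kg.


P/W = 396 / 77.2 = 5.13 W/kg

5.13 W/kg


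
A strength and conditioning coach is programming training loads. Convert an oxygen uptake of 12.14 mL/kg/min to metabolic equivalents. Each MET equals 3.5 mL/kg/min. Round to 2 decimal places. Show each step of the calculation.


One MET = 3.5 mL/kg/min
Number of METs = 12.14 / 3.5
= 3.47 METs

3.47 METs


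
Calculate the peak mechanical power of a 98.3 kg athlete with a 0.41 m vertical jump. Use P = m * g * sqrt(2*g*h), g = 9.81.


First, sqrt(2gh) = sqrt(2 * 9.81 * 0.41)
= sqrt(8.0442) = 2.83623 m/s
Power = 98.3 * 9.81 * 2.83623 = 2735.04 W

2735.04 W


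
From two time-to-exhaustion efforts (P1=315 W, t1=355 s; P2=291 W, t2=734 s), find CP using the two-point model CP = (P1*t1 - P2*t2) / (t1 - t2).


Work in trial 1 = 111825 J
Work in trial 2 = 213594 J
Delta work = -101769 J
Delta time = -379 s
CP = -101769 / -379 = 268.52 W

268.52 W


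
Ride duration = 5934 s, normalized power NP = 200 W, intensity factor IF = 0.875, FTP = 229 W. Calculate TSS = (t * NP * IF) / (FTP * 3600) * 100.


Numerator = 5934 * 200 * 0.875 = 1038450.0
Denominator = 229 * 3600 = 824400
TSS = 1038450.0 / 824400 * 100
= 125.96

125.96 TSS


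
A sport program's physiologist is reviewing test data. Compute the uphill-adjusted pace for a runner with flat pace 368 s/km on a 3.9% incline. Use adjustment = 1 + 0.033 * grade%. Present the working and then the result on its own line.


Adjustment factor = 1 + 0.033 * 3.9 = 1.1287
Grade-adjusted pace = 368 * 1.1287 = 415.36 s/km

415.36 s/km


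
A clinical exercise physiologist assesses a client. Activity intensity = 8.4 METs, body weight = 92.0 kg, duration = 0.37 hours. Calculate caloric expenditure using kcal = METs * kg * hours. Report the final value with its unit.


kcal = 8.4 * 92.0 * 0.37
= 772.8 * 0.37
= 285.94 kcal

285.94 kcal


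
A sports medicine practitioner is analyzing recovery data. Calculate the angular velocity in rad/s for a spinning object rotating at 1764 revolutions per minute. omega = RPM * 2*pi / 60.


omega = RPM * 2*pi / 60
= 1764 * 6.28318531 / 60
= 184.726 rad/s

184.726 rad/s


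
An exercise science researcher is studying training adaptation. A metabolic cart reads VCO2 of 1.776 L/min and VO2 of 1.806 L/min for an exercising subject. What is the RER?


RER = VCO2 / VO2 = 1.776 / 1.806 = 0.9834

0.9834


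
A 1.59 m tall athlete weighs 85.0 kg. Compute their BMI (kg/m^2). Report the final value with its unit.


height^2 = 2.5281 m^2
BMI = 85.0 / 2.5281 = 33.62 kg/m^2

33.62 kg/m^2


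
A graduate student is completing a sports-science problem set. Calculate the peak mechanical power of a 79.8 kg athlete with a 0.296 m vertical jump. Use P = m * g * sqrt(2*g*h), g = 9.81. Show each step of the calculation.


First, sqrt(2gh) = sqrt(2 * 9.81 * 0.296)
= sqrt(5.80752) = 2.40988 m/s
Power = 79.8 * 9.81 * 2.40988 = 1886.55 W

1886.55 W


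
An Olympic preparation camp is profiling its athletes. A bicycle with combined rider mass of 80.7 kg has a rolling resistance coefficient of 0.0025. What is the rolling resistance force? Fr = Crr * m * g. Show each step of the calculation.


Fr = 0.0025 * 80.7 * 9.81
= 0.20175 * 9.81
= 1.979 N

1.979 N


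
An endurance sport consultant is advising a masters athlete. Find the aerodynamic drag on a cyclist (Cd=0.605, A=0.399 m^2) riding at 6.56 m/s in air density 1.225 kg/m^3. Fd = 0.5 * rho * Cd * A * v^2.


Fd = 0.5 * 1.225 * 0.605 * 0.399 * 6.56^2
= 0.5 * 1.225 * 0.605 * 0.399 * 43.0336
= 6.363 N

6.363 N


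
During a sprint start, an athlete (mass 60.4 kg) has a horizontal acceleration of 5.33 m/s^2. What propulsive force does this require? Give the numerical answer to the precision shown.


Propulsive force = mass * acceleration
= 60.4 kg * 5.33 m/s^2
= 321.93 N

321.93 N


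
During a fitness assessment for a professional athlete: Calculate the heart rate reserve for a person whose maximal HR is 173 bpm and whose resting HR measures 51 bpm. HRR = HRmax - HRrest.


HRmax = 173 bpm
HRrest = 51 bpm
HRR = 173 - 51 = 122 bpm

122 bpm


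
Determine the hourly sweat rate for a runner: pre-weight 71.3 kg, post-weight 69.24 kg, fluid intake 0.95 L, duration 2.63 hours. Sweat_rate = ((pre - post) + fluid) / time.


Mass lost = 71.3 - 69.24 = 2.06 kg
Add fluid consumed: 2.06 + 0.95 = 3.01 L total sweat
Sweat rate = 3.01 / 2.63 = 1.144 L/h

1.144 L/h


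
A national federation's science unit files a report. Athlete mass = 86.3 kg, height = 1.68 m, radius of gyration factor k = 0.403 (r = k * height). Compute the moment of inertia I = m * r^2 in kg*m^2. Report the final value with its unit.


r = k * height = 0.403 * 1.68 = 0.67704 m
r^2 = 0.67704^2 = 0.458383
I = 86.3 * 0.458383 = 39.558 kg*m^2

39.558 kg*m^2


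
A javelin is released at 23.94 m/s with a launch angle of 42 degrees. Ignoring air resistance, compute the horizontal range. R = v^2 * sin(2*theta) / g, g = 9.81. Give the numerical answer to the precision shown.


Launch speed squared = 573.1236
sin(2 * 42 deg) = 0.994522
Range = 573.1236 * 0.994522 / 9.81
= 58.102 m

58.102 m


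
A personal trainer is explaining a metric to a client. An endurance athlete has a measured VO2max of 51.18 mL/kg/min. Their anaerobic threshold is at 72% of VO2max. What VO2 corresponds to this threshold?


Anaerobic threshold VO2 = VO2max * 72%
= 51.18 * 0.72
= 36.85 mL/kg/min

36.85 mL/kg/min


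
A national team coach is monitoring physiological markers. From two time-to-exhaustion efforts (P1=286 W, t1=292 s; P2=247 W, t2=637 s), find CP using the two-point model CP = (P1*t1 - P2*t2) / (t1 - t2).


Work in trial 1 = 83512 J
Work in trial 2 = 157339 J
Delta work = -73827 J
Delta time = -345 s
CP = -73827 / -345 = 213.99 W

213.99 W


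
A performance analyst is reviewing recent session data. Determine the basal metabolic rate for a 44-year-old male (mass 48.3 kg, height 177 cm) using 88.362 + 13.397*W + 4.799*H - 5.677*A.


BMR = 88.362 + 13.397*48.3 + 4.799*177 - 5.677*44
= 1335.07 kcal/day

1335.07 kcal/day


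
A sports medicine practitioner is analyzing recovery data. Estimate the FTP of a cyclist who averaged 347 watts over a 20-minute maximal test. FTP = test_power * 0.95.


FTP = 347 * 0.95 = 329.65 W

329.65 W


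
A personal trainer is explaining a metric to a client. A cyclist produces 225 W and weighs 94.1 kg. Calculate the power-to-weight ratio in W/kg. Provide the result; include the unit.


P/W = power / mass
= 225 / 94.1
= 2.391 W/kg

2.391 W/kg


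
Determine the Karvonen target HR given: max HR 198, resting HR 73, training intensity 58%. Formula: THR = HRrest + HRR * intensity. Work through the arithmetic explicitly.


HRR = HRmax - HRrest = 198 - 73 = 125
THR = 73 + 125 * 0.58
= 145.5 bpm

145.5 bpm
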